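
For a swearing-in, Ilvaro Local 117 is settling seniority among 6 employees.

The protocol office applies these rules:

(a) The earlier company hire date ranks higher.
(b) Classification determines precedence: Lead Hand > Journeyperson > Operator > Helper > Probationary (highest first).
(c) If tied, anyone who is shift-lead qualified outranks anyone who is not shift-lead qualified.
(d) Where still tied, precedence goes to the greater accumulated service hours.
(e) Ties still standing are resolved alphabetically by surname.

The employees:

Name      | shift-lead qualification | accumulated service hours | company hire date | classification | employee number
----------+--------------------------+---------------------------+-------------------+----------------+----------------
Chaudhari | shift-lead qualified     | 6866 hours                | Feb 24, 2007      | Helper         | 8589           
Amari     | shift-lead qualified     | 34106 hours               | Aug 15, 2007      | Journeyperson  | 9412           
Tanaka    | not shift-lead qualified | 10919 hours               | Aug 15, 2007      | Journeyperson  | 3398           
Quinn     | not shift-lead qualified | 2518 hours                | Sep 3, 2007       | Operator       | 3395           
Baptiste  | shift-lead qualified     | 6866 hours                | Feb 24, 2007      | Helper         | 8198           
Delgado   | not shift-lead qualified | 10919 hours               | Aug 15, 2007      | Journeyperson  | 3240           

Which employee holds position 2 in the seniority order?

By company hire date (earlier first): Baptiste and Chaudhari (both Feb 24, 2007); then Amari, Delgado and Tanaka (each Aug 15, 2007); then Quinn (Sep 3, 2007).
Baptiste and Chaudhari are each Helper, so the next rule applies.
Baptiste and Chaudhari are each shift-lead qualified, so the next rule applies.
Baptiste and Chaudhari both have accumulated service hours 6866 hours, so the next rule applies.
Among Baptiste and Chaudhari, alphabetically by surname: Baptiste before Chaudhari.
Amari, Delgado and Tanaka are each Journeyperson, so the next rule applies.
Among Amari, Delgado and Tanaka, shift-lead qualified before not shift-lead qualified: Amari (shift-lead qualified) before Delgado and Tanaka (not shift-lead qualified).
Delgado and Tanaka both have accumulated service hours 10919 hours, so the next rule applies.
Among Delgado and Tanaka, alphabetically by surname: Delgado before Tanaka.
Order: Baptiste, Chaudhari, Amari, Delgado, Tanaka, Quinn.

Chaudhari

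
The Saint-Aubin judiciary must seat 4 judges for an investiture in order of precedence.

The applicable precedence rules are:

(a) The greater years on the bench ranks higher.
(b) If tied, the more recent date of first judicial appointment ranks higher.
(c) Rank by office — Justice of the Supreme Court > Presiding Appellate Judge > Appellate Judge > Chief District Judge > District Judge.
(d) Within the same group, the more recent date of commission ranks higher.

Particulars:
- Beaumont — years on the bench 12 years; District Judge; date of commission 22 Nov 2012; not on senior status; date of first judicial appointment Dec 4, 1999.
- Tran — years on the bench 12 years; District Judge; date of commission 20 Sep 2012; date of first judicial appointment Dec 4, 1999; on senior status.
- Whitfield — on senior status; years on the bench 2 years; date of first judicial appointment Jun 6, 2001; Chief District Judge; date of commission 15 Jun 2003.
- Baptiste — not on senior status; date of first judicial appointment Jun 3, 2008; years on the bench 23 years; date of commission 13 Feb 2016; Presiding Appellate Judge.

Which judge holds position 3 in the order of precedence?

By years on the bench (higher first): Baptiste (23 years); then Beaumont and Tran (both 12 years); then Whitfield (2 years).
Beaumont and Tran both have date of first judicial appointment Dec 4, 1999, so the next rule applies.
Beaumont and Tran are each District Judge, so the next rule applies.
Among Beaumont and Tran, by date of commission (later first): Beaumont (22 Nov 2012) before Tran (20 Sep 2012).
Order: Baptiste, Beaumont, Tran, Whitfield.

Tran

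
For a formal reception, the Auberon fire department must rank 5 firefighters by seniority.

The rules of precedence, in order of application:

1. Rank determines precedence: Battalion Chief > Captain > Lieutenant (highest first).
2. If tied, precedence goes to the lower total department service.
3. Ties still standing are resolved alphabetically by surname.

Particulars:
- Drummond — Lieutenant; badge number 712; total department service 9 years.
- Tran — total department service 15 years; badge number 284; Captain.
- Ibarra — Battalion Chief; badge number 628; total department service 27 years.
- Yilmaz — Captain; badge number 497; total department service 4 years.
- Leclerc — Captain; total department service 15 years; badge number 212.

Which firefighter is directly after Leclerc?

Tran

By rank: Ibarra (Battalion Chief); then Yilmaz, Leclerc and Tran (Captain); then Drummond (Lieutenant).
Among Yilmaz, Leclerc and Tran, by total department service (lower first): Yilmaz (4 years) before Leclerc and Tran (15 years).
Among Leclerc and Tran, alphabetically by surname: Leclerc before Tran.
Order: Ibarra, Yilmaz, Leclerc, Tran, Drummond.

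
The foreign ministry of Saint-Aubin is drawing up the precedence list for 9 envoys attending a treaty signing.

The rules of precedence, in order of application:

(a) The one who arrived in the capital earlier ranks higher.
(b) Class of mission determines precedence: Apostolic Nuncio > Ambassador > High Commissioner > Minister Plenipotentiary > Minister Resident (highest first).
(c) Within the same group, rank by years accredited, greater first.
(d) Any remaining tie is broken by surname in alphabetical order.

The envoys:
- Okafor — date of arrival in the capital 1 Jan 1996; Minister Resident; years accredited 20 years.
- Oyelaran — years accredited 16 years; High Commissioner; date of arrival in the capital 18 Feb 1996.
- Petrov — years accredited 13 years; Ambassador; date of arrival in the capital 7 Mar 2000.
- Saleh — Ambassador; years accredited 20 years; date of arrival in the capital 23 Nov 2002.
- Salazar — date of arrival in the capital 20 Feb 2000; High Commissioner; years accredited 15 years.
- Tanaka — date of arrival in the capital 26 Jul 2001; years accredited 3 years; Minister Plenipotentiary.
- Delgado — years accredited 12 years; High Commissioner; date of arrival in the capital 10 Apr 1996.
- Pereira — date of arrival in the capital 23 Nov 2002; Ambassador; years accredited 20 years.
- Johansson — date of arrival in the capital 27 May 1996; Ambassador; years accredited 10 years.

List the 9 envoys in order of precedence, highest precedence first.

By date of arrival in the capital (earlier first): Okafor (1 Jan 1996); then Oyelaran (18 Feb 1996); then Delgado (10 Apr 1996); then Johansson (27 May 1996); then Salazar (20 Feb 2000); then Petrov (7 Mar 2000); then Tanaka (26 Jul 2001); then Pereira and Saleh (both 23 Nov 2002).
Pereira and Saleh are each Ambassador, so the next rule applies.
Pereira and Saleh both have years accredited 20 years, so the next rule applies.
Among Pereira and Saleh, alphabetically by surname: Pereira before Saleh.
Full order: Okafor, Oyelaran, Delgado, Johansson, Salazar, Petrov, Tanaka, Pereira, Saleh.

Okafor, Oyelaran, Delgado, Johansson, Salazar, Petrov, Tanaka, Pereira, Saleh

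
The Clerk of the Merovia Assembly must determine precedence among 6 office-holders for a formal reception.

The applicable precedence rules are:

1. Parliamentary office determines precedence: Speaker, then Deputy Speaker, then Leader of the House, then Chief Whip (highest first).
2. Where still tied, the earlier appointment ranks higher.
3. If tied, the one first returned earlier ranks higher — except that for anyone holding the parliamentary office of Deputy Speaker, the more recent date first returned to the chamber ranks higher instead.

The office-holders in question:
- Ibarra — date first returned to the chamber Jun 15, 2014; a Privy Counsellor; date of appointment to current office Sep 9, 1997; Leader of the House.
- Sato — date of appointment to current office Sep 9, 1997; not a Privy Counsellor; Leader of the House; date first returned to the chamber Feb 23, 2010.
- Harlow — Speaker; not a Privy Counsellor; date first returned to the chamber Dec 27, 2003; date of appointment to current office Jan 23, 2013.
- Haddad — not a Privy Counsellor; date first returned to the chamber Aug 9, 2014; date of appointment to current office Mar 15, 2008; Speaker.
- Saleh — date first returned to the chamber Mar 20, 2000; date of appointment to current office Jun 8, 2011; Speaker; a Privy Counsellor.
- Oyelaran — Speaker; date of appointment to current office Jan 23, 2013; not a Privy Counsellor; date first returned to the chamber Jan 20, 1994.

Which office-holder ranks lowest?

Ibarra

By parliamentary office: Haddad, Saleh, Oyelaran and Harlow (Speaker); then Sato and Ibarra (Leader of the House).
Among Haddad, Saleh, Oyelaran and Harlow, by date of appointment to current office (earlier first): Haddad (Mar 15, 2008) before Saleh (Jun 8, 2011) before Oyelaran and Harlow (Jan 23, 2013).
Among Oyelaran and Harlow, by date first returned to the chamber (earlier first): Oyelaran (Jan 20, 1994) before Harlow (Dec 27, 2003).
Sato and Ibarra both have date of appointment to current office Sep 9, 1997, so the next rule applies.
Among Sato and Ibarra, by date first returned to the chamber (earlier first): Sato (Feb 23, 2010) before Ibarra (Jun 15, 2014).
Order: Haddad, Saleh, Oyelaran, Harlow, Sato, Ibarra.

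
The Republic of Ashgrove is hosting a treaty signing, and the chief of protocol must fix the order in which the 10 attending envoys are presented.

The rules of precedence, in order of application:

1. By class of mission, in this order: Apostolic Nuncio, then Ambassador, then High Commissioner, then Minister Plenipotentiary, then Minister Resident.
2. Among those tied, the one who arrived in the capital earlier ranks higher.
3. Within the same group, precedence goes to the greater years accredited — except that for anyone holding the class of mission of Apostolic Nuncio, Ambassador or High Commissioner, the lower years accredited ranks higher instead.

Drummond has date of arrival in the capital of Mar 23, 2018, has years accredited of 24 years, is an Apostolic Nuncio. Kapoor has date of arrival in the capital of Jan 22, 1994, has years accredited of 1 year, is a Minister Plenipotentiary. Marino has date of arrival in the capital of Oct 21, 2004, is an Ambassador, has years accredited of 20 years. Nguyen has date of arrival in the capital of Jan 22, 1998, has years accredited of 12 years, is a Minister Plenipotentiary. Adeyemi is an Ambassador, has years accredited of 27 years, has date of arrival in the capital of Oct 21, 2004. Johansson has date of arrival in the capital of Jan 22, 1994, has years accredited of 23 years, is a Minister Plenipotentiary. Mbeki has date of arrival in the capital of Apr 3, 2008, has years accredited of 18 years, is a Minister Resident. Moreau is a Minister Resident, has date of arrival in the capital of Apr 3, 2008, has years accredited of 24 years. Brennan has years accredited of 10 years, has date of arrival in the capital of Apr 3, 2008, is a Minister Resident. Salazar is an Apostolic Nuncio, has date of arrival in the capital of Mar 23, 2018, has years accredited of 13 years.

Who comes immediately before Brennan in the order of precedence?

Mbeki

By class of mission: Salazar and Drummond (Apostolic Nuncio); then Marino and Adeyemi (Ambassador); then Johansson, Kapoor and Nguyen (Minister Plenipotentiary); then Moreau, Mbeki and Brennan (Minister Resident).
Salazar and Drummond both have date of arrival in the capital Mar 23, 2018, so the next rule applies.
Among Salazar and Drummond, by years accredited (lower first) (reversed rule for this group): Salazar (13 years) before Drummond (24 years).
Marino and Adeyemi both have date of arrival in the capital Oct 21, 2004, so the next rule applies.
Among Marino and Adeyemi, by years accredited (lower first) (reversed rule for this group): Marino (20 years) before Adeyemi (27 years).
Among Johansson, Kapoor and Nguyen, by date of arrival in the capital (earlier first): Johansson and Kapoor (Jan 22, 1994) before Nguyen (Jan 22, 1998).
Among Johansson and Kapoor, by years accredited (higher first): Johansson (23 years) before Kapoor (1 year).
Moreau, Mbeki and Brennan all have date of arrival in the capital Apr 3, 2008, so the next rule applies.
Among Moreau, Mbeki and Brennan, by years accredited (higher first): Moreau (24 years) before Mbeki (18 years) before Brennan (10 years).
Order: Salazar, Drummond, Marino, Adeyemi, Johansson, Kapoor, Nguyen, Moreau, Mbeki, Brennan.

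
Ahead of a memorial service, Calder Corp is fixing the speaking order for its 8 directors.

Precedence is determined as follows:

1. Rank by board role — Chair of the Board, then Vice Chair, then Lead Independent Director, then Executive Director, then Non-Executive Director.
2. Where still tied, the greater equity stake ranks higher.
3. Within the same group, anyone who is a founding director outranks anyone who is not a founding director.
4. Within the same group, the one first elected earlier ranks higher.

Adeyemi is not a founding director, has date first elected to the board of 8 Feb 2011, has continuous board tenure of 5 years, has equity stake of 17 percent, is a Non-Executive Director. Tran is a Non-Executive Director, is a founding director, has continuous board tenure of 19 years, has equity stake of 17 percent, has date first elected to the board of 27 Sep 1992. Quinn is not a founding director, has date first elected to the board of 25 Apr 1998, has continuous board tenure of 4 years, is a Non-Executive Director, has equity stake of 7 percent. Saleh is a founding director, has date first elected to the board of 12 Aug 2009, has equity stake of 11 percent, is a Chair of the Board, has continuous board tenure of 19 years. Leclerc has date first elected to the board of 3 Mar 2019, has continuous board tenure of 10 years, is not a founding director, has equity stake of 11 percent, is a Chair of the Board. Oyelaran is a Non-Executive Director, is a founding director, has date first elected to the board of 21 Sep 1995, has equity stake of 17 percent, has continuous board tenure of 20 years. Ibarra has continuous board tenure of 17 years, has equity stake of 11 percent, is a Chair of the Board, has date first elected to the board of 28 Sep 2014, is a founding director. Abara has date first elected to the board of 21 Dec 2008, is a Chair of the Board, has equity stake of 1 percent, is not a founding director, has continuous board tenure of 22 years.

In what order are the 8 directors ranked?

Saleh, Ibarra, Leclerc, Abara, Tran, Oyelaran, Adeyemi, Quinn

By board role: Saleh, Ibarra, Leclerc and Abara (Chair of the Board); then Tran, Oyelaran, Adeyemi and Quinn (Non-Executive Director).
Among Saleh, Ibarra, Leclerc and Abara, by equity stake (higher first): Saleh, Ibarra and Leclerc (11 percent) before Abara (1 percent).
Among Saleh, Ibarra and Leclerc, a founding director before not a founding director: Saleh and Ibarra (a founding director) before Leclerc (not a founding director).
Among Saleh and Ibarra, by date first elected to the board (earlier first): Saleh (12 Aug 2009) before Ibarra (28 Sep 2014).
Among Tran, Oyelaran, Adeyemi and Quinn, by equity stake (higher first): Tran, Oyelaran and Adeyemi (17 percent) before Quinn (7 percent).
Among Tran, Oyelaran and Adeyemi, a founding director before not a founding director: Tran and Oyelaran (a founding director) before Adeyemi (not a founding director).
Among Tran and Oyelaran, by date first elected to the board (earlier first): Tran (27 Sep 1992) before Oyelaran (21 Sep 1995).
Full order: Saleh, Ibarra, Leclerc, Abara, Tran, Oyelaran, Adeyemi, Quinn.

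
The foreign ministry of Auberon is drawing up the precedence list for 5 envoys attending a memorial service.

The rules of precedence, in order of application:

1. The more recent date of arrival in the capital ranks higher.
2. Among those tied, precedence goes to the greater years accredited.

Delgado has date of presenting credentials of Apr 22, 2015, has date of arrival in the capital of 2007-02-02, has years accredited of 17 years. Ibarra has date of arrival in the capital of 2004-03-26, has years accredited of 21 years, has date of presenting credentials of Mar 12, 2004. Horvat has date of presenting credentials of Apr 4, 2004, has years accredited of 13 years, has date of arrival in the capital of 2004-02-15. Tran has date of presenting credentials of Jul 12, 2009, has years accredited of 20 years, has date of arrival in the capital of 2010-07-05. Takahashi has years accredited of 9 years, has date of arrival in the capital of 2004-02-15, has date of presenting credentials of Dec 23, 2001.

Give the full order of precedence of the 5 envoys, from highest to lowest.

By date of arrival in the capital (later first): Tran (2010-07-05); then Delgado (2007-02-02); then Ibarra (2004-03-26); then Horvat and Takahashi (both 2004-02-15).
Among Horvat and Takahashi, by years accredited (higher first): Horvat (13 years) before Takahashi (9 years).
Full order: Tran, Delgado, Ibarra, Horvat, Takahashi.

Tran, Delgado, Ibarra, Horvat, Takahashi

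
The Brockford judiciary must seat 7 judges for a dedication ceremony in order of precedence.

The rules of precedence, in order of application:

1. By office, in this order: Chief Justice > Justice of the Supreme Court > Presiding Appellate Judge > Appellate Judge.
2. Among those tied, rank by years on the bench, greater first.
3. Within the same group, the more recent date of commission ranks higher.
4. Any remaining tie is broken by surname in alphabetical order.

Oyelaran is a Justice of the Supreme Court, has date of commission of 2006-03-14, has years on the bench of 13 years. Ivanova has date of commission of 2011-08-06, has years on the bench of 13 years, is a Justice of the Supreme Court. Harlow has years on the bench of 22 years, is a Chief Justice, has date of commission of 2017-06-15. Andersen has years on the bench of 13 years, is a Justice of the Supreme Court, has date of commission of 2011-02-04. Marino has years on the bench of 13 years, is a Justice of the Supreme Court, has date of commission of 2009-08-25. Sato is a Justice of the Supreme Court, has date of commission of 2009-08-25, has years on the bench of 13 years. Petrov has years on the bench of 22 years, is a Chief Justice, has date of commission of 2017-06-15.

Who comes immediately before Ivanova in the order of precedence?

Petrov

By office: Harlow and Petrov (Chief Justice); then Ivanova, Andersen, Marino, Sato and Oyelaran (Justice of the Supreme Court).
Harlow and Petrov both have years on the bench 22 years, so the next rule applies.
Harlow and Petrov both have date of commission 2017-06-15, so the next rule applies.
Among Harlow and Petrov, alphabetically by surname: Harlow before Petrov.
Ivanova, Andersen, Marino, Sato and Oyelaran all have years on the bench 13 years, so the next rule applies.
Among Ivanova, Andersen, Marino, Sato and Oyelaran, by date of commission (later first): Ivanova (2011-08-06) before Andersen (2011-02-04) before Marino and Sato (2009-08-25) before Oyelaran (2006-03-14).
Among Marino and Sato, alphabetically by surname: Marino before Sato.
Order: Harlow, Petrov, Ivanova, Andersen, Marino, Sato, Oyelaran.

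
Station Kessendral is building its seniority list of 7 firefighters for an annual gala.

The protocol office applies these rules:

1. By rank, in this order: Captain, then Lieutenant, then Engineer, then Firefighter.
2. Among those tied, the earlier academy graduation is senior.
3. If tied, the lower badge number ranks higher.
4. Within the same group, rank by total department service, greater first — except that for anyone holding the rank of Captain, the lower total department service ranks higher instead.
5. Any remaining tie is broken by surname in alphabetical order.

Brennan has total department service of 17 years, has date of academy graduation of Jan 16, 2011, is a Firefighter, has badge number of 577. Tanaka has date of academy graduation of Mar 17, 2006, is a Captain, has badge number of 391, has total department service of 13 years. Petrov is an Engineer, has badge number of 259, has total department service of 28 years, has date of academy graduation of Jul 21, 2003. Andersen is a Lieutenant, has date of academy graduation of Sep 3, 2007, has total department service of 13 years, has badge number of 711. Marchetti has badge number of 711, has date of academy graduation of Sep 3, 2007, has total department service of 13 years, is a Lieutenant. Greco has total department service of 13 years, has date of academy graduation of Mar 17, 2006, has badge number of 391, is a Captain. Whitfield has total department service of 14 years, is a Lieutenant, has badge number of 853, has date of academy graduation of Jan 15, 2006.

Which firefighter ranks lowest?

Brennan

By rank: Greco and Tanaka (Captain); then Whitfield, Andersen and Marchetti (Lieutenant); then Petrov (Engineer); then Brennan (Firefighter).
Greco and Tanaka both have date of academy graduation Mar 17, 2006, so the next rule applies.
Greco and Tanaka both have badge number 391, so the next rule applies.
Greco and Tanaka both have total department service 13 years, so the next rule applies.
Among Greco and Tanaka, alphabetically by surname: Greco before Tanaka.
Among Whitfield, Andersen and Marchetti, by date of academy graduation (earlier first): Whitfield (Jan 15, 2006) before Andersen and Marchetti (Sep 3, 2007).
Andersen and Marchetti both have badge number 711, so the next rule applies.
Andersen and Marchetti both have total department service 13 years, so the next rule applies.
Among Andersen and Marchetti, alphabetically by surname: Andersen before Marchetti.
Order: Greco, Tanaka, Whitfield, Andersen, Marchetti, Petrov, Brennan.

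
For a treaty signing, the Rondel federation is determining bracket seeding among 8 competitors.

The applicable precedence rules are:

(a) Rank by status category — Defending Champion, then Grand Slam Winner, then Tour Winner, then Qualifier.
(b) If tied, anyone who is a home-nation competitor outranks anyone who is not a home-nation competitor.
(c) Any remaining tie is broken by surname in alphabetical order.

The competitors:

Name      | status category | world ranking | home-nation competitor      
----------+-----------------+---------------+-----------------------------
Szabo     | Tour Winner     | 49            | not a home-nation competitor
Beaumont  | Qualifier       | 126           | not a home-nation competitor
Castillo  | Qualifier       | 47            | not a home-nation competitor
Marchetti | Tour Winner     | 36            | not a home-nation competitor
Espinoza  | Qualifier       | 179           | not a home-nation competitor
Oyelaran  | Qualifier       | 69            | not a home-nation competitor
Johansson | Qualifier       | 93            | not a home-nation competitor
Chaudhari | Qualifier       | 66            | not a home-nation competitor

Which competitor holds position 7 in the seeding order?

Johansson

By status category: Marchetti and Szabo (Tour Winner); then Beaumont, Castillo, Chaudhari, Espinoza, Johansson and Oyelaran (Qualifier).
Marchetti and Szabo are each not a home-nation competitor, so the next rule applies.
Among Marchetti and Szabo, alphabetically by surname: Marchetti before Szabo.
Beaumont, Castillo, Chaudhari, Espinoza, Johansson and Oyelaran are each not a home-nation competitor, so the next rule applies.
Among Beaumont, Castillo, Chaudhari, Espinoza, Johansson and Oyelaran, alphabetically by surname: Beaumont before Castillo before Chaudhari before Espinoza before Johansson before Oyelaran.
Order: Marchetti, Szabo, Beaumont, Castillo, Chaudhari, Espinoza, Johansson, Oyelaran.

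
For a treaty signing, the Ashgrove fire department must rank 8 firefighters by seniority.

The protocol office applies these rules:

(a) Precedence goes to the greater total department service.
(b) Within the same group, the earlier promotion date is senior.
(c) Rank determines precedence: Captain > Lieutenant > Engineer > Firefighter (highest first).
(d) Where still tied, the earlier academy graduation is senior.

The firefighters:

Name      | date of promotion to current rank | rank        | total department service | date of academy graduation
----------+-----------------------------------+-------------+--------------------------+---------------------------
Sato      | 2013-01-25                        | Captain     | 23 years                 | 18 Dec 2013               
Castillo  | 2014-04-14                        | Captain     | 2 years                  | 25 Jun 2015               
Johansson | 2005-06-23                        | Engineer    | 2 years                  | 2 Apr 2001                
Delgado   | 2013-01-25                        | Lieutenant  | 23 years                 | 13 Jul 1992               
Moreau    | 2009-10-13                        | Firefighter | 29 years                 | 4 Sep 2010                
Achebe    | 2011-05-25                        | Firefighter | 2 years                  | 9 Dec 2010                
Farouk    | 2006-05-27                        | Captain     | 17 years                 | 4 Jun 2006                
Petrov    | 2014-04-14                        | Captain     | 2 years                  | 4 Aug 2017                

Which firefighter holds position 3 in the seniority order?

By total department service (higher first): Moreau (29 years); then Sato and Delgado (both 23 years); then Farouk (17 years); then Johansson, Achebe, Castillo and Petrov (each 2 years).
Sato and Delgado both have date of promotion to current rank 2013-01-25, so the next rule applies.
Among Sato and Delgado, by rank: Sato (Captain) before Delgado (Lieutenant).
Among Johansson, Achebe, Castillo and Petrov, by date of promotion to current rank (earlier first): Johansson (2005-06-23) before Achebe (2011-05-25) before Castillo and Petrov (2014-04-14).
Castillo and Petrov are each Captain, so the next rule applies.
Among Castillo and Petrov, by date of academy graduation (earlier first): Castillo (25 Jun 2015) before Petrov (4 Aug 2017).
Order: Moreau, Sato, Delgado, Farouk, Johansson, Achebe, Castillo, Petrov.

Delgado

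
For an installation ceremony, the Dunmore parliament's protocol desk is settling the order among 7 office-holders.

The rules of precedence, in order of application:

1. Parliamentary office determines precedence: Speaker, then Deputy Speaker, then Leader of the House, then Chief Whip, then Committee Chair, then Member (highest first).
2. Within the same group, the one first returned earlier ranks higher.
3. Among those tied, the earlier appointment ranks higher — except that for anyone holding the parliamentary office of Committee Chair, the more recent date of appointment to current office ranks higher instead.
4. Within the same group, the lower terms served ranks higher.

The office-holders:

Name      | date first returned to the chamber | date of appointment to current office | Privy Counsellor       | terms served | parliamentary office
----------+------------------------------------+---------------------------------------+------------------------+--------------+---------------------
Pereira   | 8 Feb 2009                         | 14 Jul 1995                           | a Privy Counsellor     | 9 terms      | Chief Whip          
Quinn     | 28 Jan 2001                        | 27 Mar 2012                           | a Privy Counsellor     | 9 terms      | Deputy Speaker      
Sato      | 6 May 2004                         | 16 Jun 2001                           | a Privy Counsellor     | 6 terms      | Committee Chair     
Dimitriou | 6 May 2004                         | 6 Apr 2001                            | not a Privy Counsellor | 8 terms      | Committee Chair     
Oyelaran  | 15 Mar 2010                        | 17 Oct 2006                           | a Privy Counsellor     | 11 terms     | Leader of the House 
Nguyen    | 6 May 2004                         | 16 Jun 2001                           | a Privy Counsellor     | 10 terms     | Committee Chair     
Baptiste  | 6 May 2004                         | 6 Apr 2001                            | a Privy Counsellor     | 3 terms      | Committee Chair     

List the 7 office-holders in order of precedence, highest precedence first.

By parliamentary office: Quinn (Deputy Speaker); then Oyelaran (Leader of the House); then Pereira (Chief Whip); then Sato, Nguyen, Baptiste and Dimitriou (Committee Chair).
Sato, Nguyen, Baptiste and Dimitriou all have date first returned to the chamber 6 May 2004, so the next rule applies.
Among Sato, Nguyen, Baptiste and Dimitriou, by date of appointment to current office (later first) (reversed rule for this group): Sato and Nguyen (16 Jun 2001) before Baptiste and Dimitriou (6 Apr 2001).
Among Sato and Nguyen, by terms served (lower first): Sato (6 terms) before Nguyen (10 terms).
Among Baptiste and Dimitriou, by terms served (lower first): Baptiste (3 terms) before Dimitriou (8 terms).
Full order: Quinn, Oyelaran, Pereira, Sato, Nguyen, Baptiste, Dimitriou.

Quinn, Oyelaran, Pereira, Sato, Nguyen, Baptiste, Dimitriou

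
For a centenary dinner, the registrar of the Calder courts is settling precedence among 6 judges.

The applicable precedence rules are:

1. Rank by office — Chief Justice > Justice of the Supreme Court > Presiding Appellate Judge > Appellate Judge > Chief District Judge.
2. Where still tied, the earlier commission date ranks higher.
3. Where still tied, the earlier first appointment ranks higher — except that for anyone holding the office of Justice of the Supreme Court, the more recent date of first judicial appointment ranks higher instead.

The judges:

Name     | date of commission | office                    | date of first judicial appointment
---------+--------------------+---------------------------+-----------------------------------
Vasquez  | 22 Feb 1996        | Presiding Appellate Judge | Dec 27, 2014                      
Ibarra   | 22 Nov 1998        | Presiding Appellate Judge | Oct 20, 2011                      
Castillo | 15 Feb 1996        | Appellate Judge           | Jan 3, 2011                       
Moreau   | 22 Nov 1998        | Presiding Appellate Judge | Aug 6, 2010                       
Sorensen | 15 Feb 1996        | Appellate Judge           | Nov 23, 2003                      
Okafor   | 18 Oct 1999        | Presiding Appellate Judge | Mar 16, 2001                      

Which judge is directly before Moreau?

Vasquez

By office: Vasquez, Moreau, Ibarra and Okafor (Presiding Appellate Judge); then Sorensen and Castillo (Appellate Judge).
Among Vasquez, Moreau, Ibarra and Okafor, by date of commission (earlier first): Vasquez (22 Feb 1996) before Moreau and Ibarra (22 Nov 1998) before Okafor (18 Oct 1999).
Among Moreau and Ibarra, by date of first judicial appointment (earlier first): Moreau (Aug 6, 2010) before Ibarra (Oct 20, 2011).
Sorensen and Castillo both have date of commission 15 Feb 1996, so the next rule applies.
Among Sorensen and Castillo, by date of first judicial appointment (earlier first): Sorensen (Nov 23, 2003) before Castillo (Jan 3, 2011).
Order: Vasquez, Moreau, Ibarra, Okafor, Sorensen, Castillo.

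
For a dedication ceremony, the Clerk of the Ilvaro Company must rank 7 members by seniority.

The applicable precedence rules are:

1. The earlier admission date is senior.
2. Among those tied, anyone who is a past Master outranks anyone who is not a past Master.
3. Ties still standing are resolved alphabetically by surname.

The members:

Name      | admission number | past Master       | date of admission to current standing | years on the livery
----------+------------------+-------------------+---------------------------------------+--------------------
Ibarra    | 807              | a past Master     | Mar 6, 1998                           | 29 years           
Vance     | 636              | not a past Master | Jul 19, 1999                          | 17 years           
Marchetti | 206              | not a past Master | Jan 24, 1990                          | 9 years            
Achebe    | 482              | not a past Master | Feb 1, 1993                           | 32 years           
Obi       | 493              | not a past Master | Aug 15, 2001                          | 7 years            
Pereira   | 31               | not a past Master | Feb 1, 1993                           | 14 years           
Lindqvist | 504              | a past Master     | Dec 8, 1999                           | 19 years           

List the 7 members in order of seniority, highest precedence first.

By date of admission to current standing (earlier first): Marchetti (Jan 24, 1990); then Achebe and Pereira (both Feb 1, 1993); then Ibarra (Mar 6, 1998); then Vance (Jul 19, 1999); then Lindqvist (Dec 8, 1999); then Obi (Aug 15, 2001).
Achebe and Pereira are each not a past Master, so the next rule applies.
Among Achebe and Pereira, alphabetically by surname: Achebe before Pereira.
Full order: Marchetti, Achebe, Pereira, Ibarra, Vance, Lindqvist, Obi.

Marchetti, Achebe, Pereira, Ibarra, Vance, Lindqvist, Obi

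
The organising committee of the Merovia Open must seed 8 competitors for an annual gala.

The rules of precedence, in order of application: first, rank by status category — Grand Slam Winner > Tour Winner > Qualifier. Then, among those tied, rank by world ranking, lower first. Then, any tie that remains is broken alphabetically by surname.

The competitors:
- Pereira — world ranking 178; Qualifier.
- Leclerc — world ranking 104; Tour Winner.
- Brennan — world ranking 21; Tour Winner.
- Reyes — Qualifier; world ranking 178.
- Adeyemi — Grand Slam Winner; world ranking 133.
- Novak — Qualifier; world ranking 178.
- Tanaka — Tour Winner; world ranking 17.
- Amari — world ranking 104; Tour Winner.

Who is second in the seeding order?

By status category: Adeyemi (Grand Slam Winner); then Tanaka, Brennan, Amari and Leclerc (Tour Winner); then Novak, Pereira and Reyes (Qualifier).
Among Tanaka, Brennan, Amari and Leclerc, by world ranking (lower first): Tanaka (17) before Brennan (21) before Amari and Leclerc (104).
Among Amari and Leclerc, alphabetically by surname: Amari before Leclerc.
Novak, Pereira and Reyes all have world ranking 178, so the next rule applies.
Among Novak, Pereira and Reyes, alphabetically by surname: Novak before Pereira before Reyes.
Order: Adeyemi, Tanaka, Brennan, Amari, Leclerc, Novak, Pereira, Reyes.

Tanaka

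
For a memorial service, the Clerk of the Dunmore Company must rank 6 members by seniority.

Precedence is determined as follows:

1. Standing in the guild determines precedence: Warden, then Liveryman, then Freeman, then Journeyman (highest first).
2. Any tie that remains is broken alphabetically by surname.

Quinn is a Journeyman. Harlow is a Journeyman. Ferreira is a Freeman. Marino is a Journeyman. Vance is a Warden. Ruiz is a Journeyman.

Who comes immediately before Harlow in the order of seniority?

Ferreira

By standing in the guild: Vance (Warden); then Ferreira (Freeman); then Harlow, Marino, Quinn and Ruiz (Journeyman).
Among Harlow, Marino, Quinn and Ruiz, alphabetically by surname: Harlow before Marino before Quinn before Ruiz.
Order: Vance, Ferreira, Harlow, Marino, Quinn, Ruiz.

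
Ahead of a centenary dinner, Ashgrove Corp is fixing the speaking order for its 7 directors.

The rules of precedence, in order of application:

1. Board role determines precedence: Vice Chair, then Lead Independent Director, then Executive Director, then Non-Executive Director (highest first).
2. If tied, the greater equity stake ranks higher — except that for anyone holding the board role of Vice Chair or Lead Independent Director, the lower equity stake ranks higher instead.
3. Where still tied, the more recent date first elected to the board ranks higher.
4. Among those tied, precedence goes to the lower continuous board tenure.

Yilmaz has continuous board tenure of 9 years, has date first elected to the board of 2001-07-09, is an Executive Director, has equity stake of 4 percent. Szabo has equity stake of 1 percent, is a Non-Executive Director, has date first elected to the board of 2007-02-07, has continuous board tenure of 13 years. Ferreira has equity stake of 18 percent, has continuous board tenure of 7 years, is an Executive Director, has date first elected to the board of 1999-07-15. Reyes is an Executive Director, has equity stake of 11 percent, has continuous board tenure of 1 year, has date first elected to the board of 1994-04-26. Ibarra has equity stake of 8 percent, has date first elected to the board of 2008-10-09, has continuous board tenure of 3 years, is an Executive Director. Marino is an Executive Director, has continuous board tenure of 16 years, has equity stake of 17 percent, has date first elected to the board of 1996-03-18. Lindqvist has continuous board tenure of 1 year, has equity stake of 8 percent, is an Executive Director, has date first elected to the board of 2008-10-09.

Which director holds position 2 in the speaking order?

Marino

By board role: Ferreira, Marino, Reyes, Lindqvist, Ibarra and Yilmaz (Executive Director); then Szabo (Non-Executive Director).
Among Ferreira, Marino, Reyes, Lindqvist, Ibarra and Yilmaz, by equity stake (higher first): Ferreira (18 percent) before Marino (17 percent) before Reyes (11 percent) before Lindqvist and Ibarra (8 percent) before Yilmaz (4 percent).
Lindqvist and Ibarra both have date first elected to the board 2008-10-09, so the next rule applies.
Among Lindqvist and Ibarra, by continuous board tenure (lower first): Lindqvist (1 year) before Ibarra (3 years).
Order: Ferreira, Marino, Reyes, Lindqvist, Ibarra, Yilmaz, Szabo.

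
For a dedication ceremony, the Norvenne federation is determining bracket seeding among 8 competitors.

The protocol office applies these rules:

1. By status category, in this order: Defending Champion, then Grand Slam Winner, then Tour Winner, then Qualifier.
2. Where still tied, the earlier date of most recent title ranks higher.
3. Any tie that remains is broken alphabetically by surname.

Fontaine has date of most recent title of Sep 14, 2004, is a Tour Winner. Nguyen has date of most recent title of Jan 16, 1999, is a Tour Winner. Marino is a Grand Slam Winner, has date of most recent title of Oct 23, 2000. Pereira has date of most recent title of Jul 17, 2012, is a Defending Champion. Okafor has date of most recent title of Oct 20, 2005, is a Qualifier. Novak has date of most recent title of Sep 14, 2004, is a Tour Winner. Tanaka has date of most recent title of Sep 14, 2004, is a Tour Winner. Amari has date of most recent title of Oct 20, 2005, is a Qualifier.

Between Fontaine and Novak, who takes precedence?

By status category: Pereira (Defending Champion); then Marino (Grand Slam Winner); then Nguyen, Fontaine, Novak and Tanaka (Tour Winner); then Amari and Okafor (Qualifier).
Among Nguyen, Fontaine, Novak and Tanaka, by date of most recent title (earlier first): Nguyen (Jan 16, 1999) before Fontaine, Novak and Tanaka (Sep 14, 2004).
Among Fontaine, Novak and Tanaka, alphabetically by surname: Fontaine before Novak before Tanaka.
Amari and Okafor both have date of most recent title Oct 20, 2005, so the next rule applies.
Among Amari and Okafor, alphabetically by surname: Amari before Okafor.
So Fontaine takes precedence.

Fontaine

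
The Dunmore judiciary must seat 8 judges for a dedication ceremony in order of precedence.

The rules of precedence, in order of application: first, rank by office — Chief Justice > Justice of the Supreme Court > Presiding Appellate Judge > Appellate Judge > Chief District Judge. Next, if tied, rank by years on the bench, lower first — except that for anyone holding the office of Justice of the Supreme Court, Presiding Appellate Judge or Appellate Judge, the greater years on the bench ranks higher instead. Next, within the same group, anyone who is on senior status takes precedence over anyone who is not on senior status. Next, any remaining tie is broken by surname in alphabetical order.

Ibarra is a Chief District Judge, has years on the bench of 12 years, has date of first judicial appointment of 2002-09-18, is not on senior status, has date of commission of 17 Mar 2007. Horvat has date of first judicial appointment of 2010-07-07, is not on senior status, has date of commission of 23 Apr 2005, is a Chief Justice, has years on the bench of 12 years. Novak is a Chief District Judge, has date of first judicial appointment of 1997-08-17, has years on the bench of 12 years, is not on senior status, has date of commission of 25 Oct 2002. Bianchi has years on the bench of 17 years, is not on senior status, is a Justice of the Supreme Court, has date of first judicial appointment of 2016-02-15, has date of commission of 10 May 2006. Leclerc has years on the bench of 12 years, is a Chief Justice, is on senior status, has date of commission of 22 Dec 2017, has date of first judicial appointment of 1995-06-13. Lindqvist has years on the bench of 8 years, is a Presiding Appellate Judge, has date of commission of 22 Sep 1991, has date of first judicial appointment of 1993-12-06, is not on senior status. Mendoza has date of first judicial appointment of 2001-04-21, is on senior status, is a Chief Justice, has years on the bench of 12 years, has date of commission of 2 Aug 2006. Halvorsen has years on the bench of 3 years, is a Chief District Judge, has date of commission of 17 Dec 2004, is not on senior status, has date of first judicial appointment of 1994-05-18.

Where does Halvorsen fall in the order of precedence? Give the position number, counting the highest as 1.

6

By office: Leclerc, Mendoza and Horvat (Chief Justice); then Bianchi (Justice of the Supreme Court); then Lindqvist (Presiding Appellate Judge); then Halvorsen, Ibarra and Novak (Chief District Judge).
Leclerc, Mendoza and Horvat all have years on the bench 12 years, so the next rule applies.
Among Leclerc, Mendoza and Horvat, on senior status before not on senior status: Leclerc and Mendoza (on senior status) before Horvat (not on senior status).
Among Leclerc and Mendoza, alphabetically by surname: Leclerc before Mendoza.
Among Halvorsen, Ibarra and Novak, by years on the bench (lower first): Halvorsen (3 years) before Ibarra and Novak (12 years).
Ibarra and Novak are each not on senior status, so the next rule applies.
Among Ibarra and Novak, alphabetically by surname: Ibarra before Novak.
Order: Leclerc, Mendoza, Horvat, Bianchi, Lindqvist, Halvorsen, Ibarra, Novak. So position 6.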